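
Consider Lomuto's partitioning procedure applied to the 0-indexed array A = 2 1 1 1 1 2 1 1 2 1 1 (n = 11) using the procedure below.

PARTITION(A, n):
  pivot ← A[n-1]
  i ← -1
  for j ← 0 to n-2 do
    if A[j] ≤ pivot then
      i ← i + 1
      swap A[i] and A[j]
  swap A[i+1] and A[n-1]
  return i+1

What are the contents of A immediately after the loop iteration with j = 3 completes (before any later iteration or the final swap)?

pivot=1, i=-1
j=0: 2>1, skip
j=1: 1≤1, i=0, swap(0,1) ⇒ 1 2 1 1 1 2 1 1 2 1 1
j=2: 1≤1, i=1, swap(1,2) ⇒ 1 1 2 1 1 2 1 1 2 1 1
j=3: 1≤1, i=2, swap(2,3) ⇒ 1 1 1 2 1 2 1 1 2 1 1
(after j=3) A = 1 1 1 2 1 2 1 1 2 1 1

1 1 1 2 1 2 1 1 2 1 1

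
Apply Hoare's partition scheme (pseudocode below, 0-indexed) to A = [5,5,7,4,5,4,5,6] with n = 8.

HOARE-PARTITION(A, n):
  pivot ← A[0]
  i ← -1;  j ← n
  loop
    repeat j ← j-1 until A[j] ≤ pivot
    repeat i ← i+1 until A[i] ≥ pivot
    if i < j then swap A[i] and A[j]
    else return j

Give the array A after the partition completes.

pivot = A[0] = 5; i = -1, j = 8
j→6 (A[6]=5≤5), i→0 (A[0]=5≥5); i<j, swap → [5,5,7,4,5,4,5,6]
j→5 (A[5]=4≤5), i→1 (A[1]=5≥5); i<j, swap → [5,4,7,4,5,5,5,6]
j→4 (A[4]=5≤5), i→2 (A[2]=7≥5); i<j, swap → [5,4,5,4,7,5,5,6]
j→3, i→4; i≥j, return j=3. A = [5,4,5,4,7,5,5,6]

[5,4,5,4,7,5,5,6]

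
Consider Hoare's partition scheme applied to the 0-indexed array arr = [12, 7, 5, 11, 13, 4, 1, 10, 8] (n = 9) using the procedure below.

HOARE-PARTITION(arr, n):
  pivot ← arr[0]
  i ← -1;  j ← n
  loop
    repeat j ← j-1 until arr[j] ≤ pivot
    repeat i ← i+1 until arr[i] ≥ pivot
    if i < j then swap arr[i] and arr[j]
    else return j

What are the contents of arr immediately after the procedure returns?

pivot=12
j stops at 8 (8), i stops at 0 (12); swap ⇒ [8, 7, 5, 11, 13, 4, 1, 10, 12]
j stops at 7 (10), i stops at 4 (13); swap ⇒ [8, 7, 5, 11, 10, 4, 1, 13, 12]
j stops at 6, i stops at 7; i≥j ⇒ return 6. arr=[8, 7, 5, 11, 10, 4, 1, 13, 12]

[8, 7, 5, 11, 10, 4, 1, 13, 12]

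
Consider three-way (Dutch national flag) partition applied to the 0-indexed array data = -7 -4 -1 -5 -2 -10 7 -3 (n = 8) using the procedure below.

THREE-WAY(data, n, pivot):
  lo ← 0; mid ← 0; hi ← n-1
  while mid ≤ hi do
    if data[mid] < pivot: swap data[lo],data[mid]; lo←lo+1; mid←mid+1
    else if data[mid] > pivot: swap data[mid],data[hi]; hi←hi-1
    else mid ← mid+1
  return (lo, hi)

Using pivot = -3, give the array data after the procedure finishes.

-7 -4 -5 -10 -3 7 -2 -1

lo=0 mid=0 hi=7
-7<-3: swap(0,0), lo=1 mid=1 ⇒ -7 -4 -1 -5 -2 -10 7 -3
-4<-3: swap(1,1), lo=2 mid=2 ⇒ -7 -4 -1 -5 -2 -10 7 -3
-1>-3: swap(2,7), hi=6 ⇒ -7 -4 -3 -5 -2 -10 7 -1
-3=-3: mid=3
-5<-3: swap(2,3), lo=3 mid=4 ⇒ -7 -4 -5 -3 -2 -10 7 -1
-2>-3: swap(4,6), hi=5 ⇒ -7 -4 -5 -3 7 -10 -2 -1
7>-3: swap(4,5), hi=4 ⇒ -7 -4 -5 -3 -10 7 -2 -1
-10<-3: swap(3,4), lo=4 mid=5 ⇒ -7 -4 -5 -10 -3 7 -2 -1
done. lo=4 hi=4; data=-7 -4 -5 -10 -3 7 -2 -1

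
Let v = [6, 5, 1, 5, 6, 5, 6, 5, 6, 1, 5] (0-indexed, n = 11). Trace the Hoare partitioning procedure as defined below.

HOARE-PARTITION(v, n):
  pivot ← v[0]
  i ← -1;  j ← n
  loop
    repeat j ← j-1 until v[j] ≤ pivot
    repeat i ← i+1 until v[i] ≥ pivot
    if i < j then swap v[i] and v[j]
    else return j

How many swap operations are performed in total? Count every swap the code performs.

3

pivot=6
j stops at 10 (5), i stops at 0 (6); swap ⇒ [5, 5, 1, 5, 6, 5, 6, 5, 6, 1, 6]
j stops at 9 (1), i stops at 4 (6); swap ⇒ [5, 5, 1, 5, 1, 5, 6, 5, 6, 6, 6]
j stops at 8 (6), i stops at 6 (6); swap ⇒ [5, 5, 1, 5, 1, 5, 6, 5, 6, 6, 6]
j stops at 7, i stops at 8; i≥j ⇒ return 7. v=[5, 5, 1, 5, 1, 5, 6, 5, 6, 6, 6]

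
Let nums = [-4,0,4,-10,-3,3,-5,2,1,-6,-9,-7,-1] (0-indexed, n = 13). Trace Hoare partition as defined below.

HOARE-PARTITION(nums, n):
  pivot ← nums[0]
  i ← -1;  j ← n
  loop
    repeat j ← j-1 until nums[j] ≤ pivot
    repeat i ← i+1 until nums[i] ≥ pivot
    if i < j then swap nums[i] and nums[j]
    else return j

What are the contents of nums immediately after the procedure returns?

pivot = nums[0] = -4; i = -1, j = 13
j→11 (nums[11]=-7≤-4), i→0 (nums[0]=-4≥-4); i<j, swap → [-7,0,4,-10,-3,3,-5,2,1,-6,-9,-4,-1]
j→10 (nums[10]=-9≤-4), i→1 (nums[1]=0≥-4); i<j, swap → [-7,-9,4,-10,-3,3,-5,2,1,-6,0,-4,-1]
j→9 (nums[9]=-6≤-4), i→2 (nums[2]=4≥-4); i<j, swap → [-7,-9,-6,-10,-3,3,-5,2,1,4,0,-4,-1]
j→6 (nums[6]=-5≤-4), i→4 (nums[4]=-3≥-4); i<j, swap → [-7,-9,-6,-10,-5,3,-3,2,1,4,0,-4,-1]
j→4, i→5; i≥j, return j=4. nums = [-7,-9,-6,-10,-5,3,-3,2,1,4,0,-4,-1]

[-7,-9,-6,-10,-5,3,-3,2,1,4,0,-4,-1]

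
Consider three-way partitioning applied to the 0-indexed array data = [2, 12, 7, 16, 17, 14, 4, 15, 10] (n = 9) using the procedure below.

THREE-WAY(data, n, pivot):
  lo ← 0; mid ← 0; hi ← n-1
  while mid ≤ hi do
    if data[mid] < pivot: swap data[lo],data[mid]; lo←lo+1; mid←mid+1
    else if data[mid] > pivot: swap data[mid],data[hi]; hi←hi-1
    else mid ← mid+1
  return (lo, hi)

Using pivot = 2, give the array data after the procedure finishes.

pivot = 2; lo=0, mid=0, hi=8
data[mid]=2=2: mid=1
data[mid]=12>2: swap data[1],data[8]; hi=7 → [2, 10, 7, 16, 17, 14, 4, 15, 12]
data[mid]=10>2: swap data[1],data[7]; hi=6 → [2, 15, 7, 16, 17, 14, 4, 10, 12]
data[mid]=15>2: swap data[1],data[6]; hi=5 → [2, 4, 7, 16, 17, 14, 15, 10, 12]
data[mid]=4>2: swap data[1],data[5]; hi=4 → [2, 14, 7, 16, 17, 4, 15, 10, 12]
data[mid]=14>2: swap data[1],data[4]; hi=3 → [2, 17, 7, 16, 14, 4, 15, 10, 12]
data[mid]=17>2: swap data[1],data[3]; hi=2 → [2, 16, 7, 17, 14, 4, 15, 10, 12]
data[mid]=16>2: swap data[1],data[2]; hi=1 → [2, 7, 16, 17, 14, 4, 15, 10, 12]
data[mid]=7>2: swap data[1],data[1]; hi=0 → [2, 7, 16, 17, 14, 4, 15, 10, 12]
end: lo=0, hi=0; data = [2, 7, 16, 17, 14, 4, 15, 10, 12]

[2, 7, 16, 17, 14, 4, 15, 10, 12]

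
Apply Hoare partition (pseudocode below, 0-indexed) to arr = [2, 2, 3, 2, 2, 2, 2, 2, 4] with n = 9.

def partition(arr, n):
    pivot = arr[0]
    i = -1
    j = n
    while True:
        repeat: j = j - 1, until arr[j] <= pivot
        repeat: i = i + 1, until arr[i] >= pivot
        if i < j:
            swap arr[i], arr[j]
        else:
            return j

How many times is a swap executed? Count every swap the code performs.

pivot=2
j stops at 7 (2), i stops at 0 (2); swap ⇒ [2, 2, 3, 2, 2, 2, 2, 2, 4]
j stops at 6 (2), i stops at 1 (2); swap ⇒ [2, 2, 3, 2, 2, 2, 2, 2, 4]
j stops at 5 (2), i stops at 2 (3); swap ⇒ [2, 2, 2, 2, 2, 3, 2, 2, 4]
j stops at 4 (2), i stops at 3 (2); swap ⇒ [2, 2, 2, 2, 2, 3, 2, 2, 4]
j stops at 3, i stops at 4; i≥j ⇒ return 3. arr=[2, 2, 2, 2, 2, 3, 2, 2, 4]

4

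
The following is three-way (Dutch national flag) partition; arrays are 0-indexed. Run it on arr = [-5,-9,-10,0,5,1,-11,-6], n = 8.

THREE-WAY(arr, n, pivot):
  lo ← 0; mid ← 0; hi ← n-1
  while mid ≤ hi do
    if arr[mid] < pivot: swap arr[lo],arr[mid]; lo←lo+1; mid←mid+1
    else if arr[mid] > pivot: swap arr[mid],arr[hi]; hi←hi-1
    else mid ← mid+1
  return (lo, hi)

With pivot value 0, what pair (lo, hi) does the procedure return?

(5, 5)

pivot = 0; lo=0, mid=0, hi=7
arr[mid]=-5<0: swap arr[0],arr[0]; lo=1,mid=1 → [-5,-9,-10,0,5,1,-11,-6]
arr[mid]=-9<0: swap arr[1],arr[1]; lo=2,mid=2 → [-5,-9,-10,0,5,1,-11,-6]
arr[mid]=-10<0: swap arr[2],arr[2]; lo=3,mid=3 → [-5,-9,-10,0,5,1,-11,-6]
arr[mid]=0=0: mid=4
arr[mid]=5>0: swap arr[4],arr[7]; hi=6 → [-5,-9,-10,0,-6,1,-11,5]
arr[mid]=-6<0: swap arr[3],arr[4]; lo=4,mid=5 → [-5,-9,-10,-6,0,1,-11,5]
arr[mid]=1>0: swap arr[5],arr[6]; hi=5 → [-5,-9,-10,-6,0,-11,1,5]
arr[mid]=-11<0: swap arr[4],arr[5]; lo=5,mid=6 → [-5,-9,-10,-6,-11,0,1,5]
end: lo=5, hi=5; arr = [-5,-9,-10,-6,-11,0,1,5]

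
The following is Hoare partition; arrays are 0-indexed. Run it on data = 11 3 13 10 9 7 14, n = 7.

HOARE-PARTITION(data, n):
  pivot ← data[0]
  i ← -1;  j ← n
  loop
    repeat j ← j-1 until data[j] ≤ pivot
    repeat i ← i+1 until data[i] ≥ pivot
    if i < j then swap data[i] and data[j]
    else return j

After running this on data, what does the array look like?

7 3 9 10 13 11 14

pivot=11
j stops at 5 (7), i stops at 0 (11); swap ⇒ 7 3 13 10 9 11 14
j stops at 4 (9), i stops at 2 (13); swap ⇒ 7 3 9 10 13 11 14
j stops at 3, i stops at 4; i≥j ⇒ return 3. data=7 3 9 10 13 11 14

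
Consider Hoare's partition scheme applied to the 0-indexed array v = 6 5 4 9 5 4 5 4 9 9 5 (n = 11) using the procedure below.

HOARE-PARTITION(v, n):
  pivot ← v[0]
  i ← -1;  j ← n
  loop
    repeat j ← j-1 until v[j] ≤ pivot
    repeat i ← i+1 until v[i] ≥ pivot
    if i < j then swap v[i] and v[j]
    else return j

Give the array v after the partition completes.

5 5 4 4 5 4 5 9 9 9 6

pivot = v[0] = 6; i = -1, j = 11
j→10 (v[10]=5≤6), i→0 (v[0]=6≥6); i<j, swap → 5 5 4 9 5 4 5 4 9 9 6
j→7 (v[7]=4≤6), i→3 (v[3]=9≥6); i<j, swap → 5 5 4 4 5 4 5 9 9 9 6
j→6, i→7; i≥j, return j=6. v = 5 5 4 4 5 4 5 9 9 9 6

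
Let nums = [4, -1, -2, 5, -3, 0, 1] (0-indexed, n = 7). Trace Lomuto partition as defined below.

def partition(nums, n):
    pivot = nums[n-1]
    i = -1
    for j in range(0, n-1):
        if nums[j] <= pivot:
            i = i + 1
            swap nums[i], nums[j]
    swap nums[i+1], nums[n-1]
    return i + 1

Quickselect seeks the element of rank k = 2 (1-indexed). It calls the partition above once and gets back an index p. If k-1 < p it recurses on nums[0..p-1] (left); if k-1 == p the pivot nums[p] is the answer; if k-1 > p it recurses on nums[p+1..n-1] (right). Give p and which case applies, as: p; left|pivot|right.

pivot=1, i=-1
j=0: 4>1, skip
j=1: -1≤1, i=0, swap(0,1) ⇒ [-1, 4, -2, 5, -3, 0, 1]
j=2: -2≤1, i=1, swap(1,2) ⇒ [-1, -2, 4, 5, -3, 0, 1]
j=3: 5>1, skip
j=4: -3≤1, i=2, swap(2,4) ⇒ [-1, -2, -3, 5, 4, 0, 1]
j=5: 0≤1, i=3, swap(3,5) ⇒ [-1, -2, -3, 0, 4, 5, 1]
swap(4,6) ⇒ [-1, -2, -3, 0, 1, 5, 4]; return 4
p = 4; k-1 = 1 < 4 ⇒ left

4; left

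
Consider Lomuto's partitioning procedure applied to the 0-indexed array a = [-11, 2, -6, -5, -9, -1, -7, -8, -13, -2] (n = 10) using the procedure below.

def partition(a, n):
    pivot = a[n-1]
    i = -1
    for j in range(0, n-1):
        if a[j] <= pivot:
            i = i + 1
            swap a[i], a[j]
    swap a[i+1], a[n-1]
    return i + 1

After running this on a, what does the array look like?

[-11, -6, -5, -9, -7, -8, -13, -2, 2, -1]

pivot=-2, i=-1
j=0: -11≤-2, i=0, swap(0,0) ⇒ [-11, 2, -6, -5, -9, -1, -7, -8, -13, -2]
j=1: 2>-2, skip
j=2: -6≤-2, i=1, swap(1,2) ⇒ [-11, -6, 2, -5, -9, -1, -7, -8, -13, -2]
j=3: -5≤-2, i=2, swap(2,3) ⇒ [-11, -6, -5, 2, -9, -1, -7, -8, -13, -2]
j=4: -9≤-2, i=3, swap(3,4) ⇒ [-11, -6, -5, -9, 2, -1, -7, -8, -13, -2]
j=5: -1>-2, skip
j=6: -7≤-2, i=4, swap(4,6) ⇒ [-11, -6, -5, -9, -7, -1, 2, -8, -13, -2]
j=7: -8≤-2, i=5, swap(5,7) ⇒ [-11, -6, -5, -9, -7, -8, 2, -1, -13, -2]
j=8: -13≤-2, i=6, swap(6,8) ⇒ [-11, -6, -5, -9, -7, -8, -13, -1, 2, -2]
swap(7,9) ⇒ [-11, -6, -5, -9, -7, -8, -13, -2, 2, -1]; return 7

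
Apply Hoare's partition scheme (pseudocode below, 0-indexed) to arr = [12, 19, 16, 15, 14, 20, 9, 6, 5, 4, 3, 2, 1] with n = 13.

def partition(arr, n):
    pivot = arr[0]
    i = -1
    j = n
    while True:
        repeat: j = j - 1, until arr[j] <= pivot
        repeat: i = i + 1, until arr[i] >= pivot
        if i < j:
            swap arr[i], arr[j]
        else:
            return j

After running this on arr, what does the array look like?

[1, 2, 3, 4, 5, 6, 9, 20, 14, 15, 16, 19, 12]

pivot=12
j stops at 12 (1), i stops at 0 (12); swap ⇒ [1, 19, 16, 15, 14, 20, 9, 6, 5, 4, 3, 2, 12]
j stops at 11 (2), i stops at 1 (19); swap ⇒ [1, 2, 16, 15, 14, 20, 9, 6, 5, 4, 3, 19, 12]
j stops at 10 (3), i stops at 2 (16); swap ⇒ [1, 2, 3, 15, 14, 20, 9, 6, 5, 4, 16, 19, 12]
j stops at 9 (4), i stops at 3 (15); swap ⇒ [1, 2, 3, 4, 14, 20, 9, 6, 5, 15, 16, 19, 12]
j stops at 8 (5), i stops at 4 (14); swap ⇒ [1, 2, 3, 4, 5, 20, 9, 6, 14, 15, 16, 19, 12]
j stops at 7 (6), i stops at 5 (20); swap ⇒ [1, 2, 3, 4, 5, 6, 9, 20, 14, 15, 16, 19, 12]
j stops at 6, i stops at 7; i≥j ⇒ return 6. arr=[1, 2, 3, 4, 5, 6, 9, 20, 14, 15, 16, 19, 12]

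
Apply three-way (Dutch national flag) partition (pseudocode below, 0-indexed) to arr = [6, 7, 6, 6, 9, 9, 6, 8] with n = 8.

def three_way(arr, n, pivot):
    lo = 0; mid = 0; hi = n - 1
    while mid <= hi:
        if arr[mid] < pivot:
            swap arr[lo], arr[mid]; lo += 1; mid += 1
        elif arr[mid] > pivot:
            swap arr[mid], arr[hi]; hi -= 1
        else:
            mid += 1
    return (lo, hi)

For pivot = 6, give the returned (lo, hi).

lo=0 mid=0 hi=7
6=6: mid=1
7>6: swap(1,7), hi=6 ⇒ [6, 8, 6, 6, 9, 9, 6, 7]
8>6: swap(1,6), hi=5 ⇒ [6, 6, 6, 6, 9, 9, 8, 7]
6=6: mid=2
6=6: mid=3
6=6: mid=4
9>6: swap(4,5), hi=4 ⇒ [6, 6, 6, 6, 9, 9, 8, 7]
9>6: swap(4,4), hi=3 ⇒ [6, 6, 6, 6, 9, 9, 8, 7]
done. lo=0 hi=3; arr=[6, 6, 6, 6, 9, 9, 8, 7]

(0, 3)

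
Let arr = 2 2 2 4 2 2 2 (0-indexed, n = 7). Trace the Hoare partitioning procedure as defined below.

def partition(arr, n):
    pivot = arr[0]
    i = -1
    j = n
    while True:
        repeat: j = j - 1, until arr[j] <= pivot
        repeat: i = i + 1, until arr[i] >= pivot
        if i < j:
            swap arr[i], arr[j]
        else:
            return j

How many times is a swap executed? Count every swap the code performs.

pivot=2
j stops at 6 (2), i stops at 0 (2); swap ⇒ 2 2 2 4 2 2 2
j stops at 5 (2), i stops at 1 (2); swap ⇒ 2 2 2 4 2 2 2
j stops at 4 (2), i stops at 2 (2); swap ⇒ 2 2 2 4 2 2 2
j stops at 2, i stops at 3; i≥j ⇒ return 2. arr=2 2 2 4 2 2 2

3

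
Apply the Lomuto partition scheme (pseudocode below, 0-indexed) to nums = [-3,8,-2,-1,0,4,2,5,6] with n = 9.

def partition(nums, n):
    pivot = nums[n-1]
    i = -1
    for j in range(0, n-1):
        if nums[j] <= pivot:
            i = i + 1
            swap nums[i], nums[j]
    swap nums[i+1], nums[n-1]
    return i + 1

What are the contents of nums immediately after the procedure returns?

pivot=6, i=-1
j=0: -3≤6, i=0, swap(0,0) ⇒ [-3,8,-2,-1,0,4,2,5,6]
j=1: 8>6, skip
j=2: -2≤6, i=1, swap(1,2) ⇒ [-3,-2,8,-1,0,4,2,5,6]
j=3: -1≤6, i=2, swap(2,3) ⇒ [-3,-2,-1,8,0,4,2,5,6]
j=4: 0≤6, i=3, swap(3,4) ⇒ [-3,-2,-1,0,8,4,2,5,6]
j=5: 4≤6, i=4, swap(4,5) ⇒ [-3,-2,-1,0,4,8,2,5,6]
j=6: 2≤6, i=5, swap(5,6) ⇒ [-3,-2,-1,0,4,2,8,5,6]
j=7: 5≤6, i=6, swap(6,7) ⇒ [-3,-2,-1,0,4,2,5,8,6]
swap(7,8) ⇒ [-3,-2,-1,0,4,2,5,6,8]; return 7

[-3,-2,-1,0,4,2,5,6,8]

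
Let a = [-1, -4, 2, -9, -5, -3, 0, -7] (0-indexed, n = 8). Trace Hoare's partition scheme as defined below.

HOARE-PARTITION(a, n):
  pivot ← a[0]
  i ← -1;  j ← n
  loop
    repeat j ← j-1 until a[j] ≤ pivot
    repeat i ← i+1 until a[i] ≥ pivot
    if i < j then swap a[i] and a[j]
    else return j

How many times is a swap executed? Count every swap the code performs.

pivot = a[0] = -1; i = -1, j = 8
j→7 (a[7]=-7≤-1), i→0 (a[0]=-1≥-1); i<j, swap → [-7, -4, 2, -9, -5, -3, 0, -1]
j→5 (a[5]=-3≤-1), i→2 (a[2]=2≥-1); i<j, swap → [-7, -4, -3, -9, -5, 2, 0, -1]
j→4, i→5; i≥j, return j=4. a = [-7, -4, -3, -9, -5, 2, 0, -1]

2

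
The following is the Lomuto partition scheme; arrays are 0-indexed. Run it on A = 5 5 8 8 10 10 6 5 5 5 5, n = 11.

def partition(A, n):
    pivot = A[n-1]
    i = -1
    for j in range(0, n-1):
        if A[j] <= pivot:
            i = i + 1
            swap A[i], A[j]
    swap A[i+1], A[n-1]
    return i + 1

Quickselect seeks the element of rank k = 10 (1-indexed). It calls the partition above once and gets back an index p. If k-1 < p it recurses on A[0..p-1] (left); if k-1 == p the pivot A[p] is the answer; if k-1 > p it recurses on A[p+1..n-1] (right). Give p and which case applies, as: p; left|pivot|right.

pivot = A[10] = 5; i = -1
j=0: A[0]=5 ≤ 5 → i=0, swap A[0],A[0] (no change) → 5 5 8 8 10 10 6 5 5 5 5
j=1: A[1]=5 ≤ 5 → i=1, swap A[1],A[1] (no change) → 5 5 8 8 10 10 6 5 5 5 5
j=2: A[2]=8 > 5 → no swap
j=3: A[3]=8 > 5 → no swap
j=4: A[4]=10 > 5 → no swap
j=5: A[5]=10 > 5 → no swap
j=6: A[6]=6 > 5 → no swap
j=7: A[7]=5 ≤ 5 → i=2, swap A[2],A[7] → 5 5 5 8 10 10 6 8 5 5 5
j=8: A[8]=5 ≤ 5 → i=3, swap A[3],A[8] → 5 5 5 5 10 10 6 8 8 5 5
j=9: A[9]=5 ≤ 5 → i=4, swap A[4],A[9] → 5 5 5 5 5 10 6 8 8 10 5
final swap A[5],A[10] → 5 5 5 5 5 5 6 8 8 10 10; return 5
p = 5; k-1 = 9 > 5 ⇒ right

5; right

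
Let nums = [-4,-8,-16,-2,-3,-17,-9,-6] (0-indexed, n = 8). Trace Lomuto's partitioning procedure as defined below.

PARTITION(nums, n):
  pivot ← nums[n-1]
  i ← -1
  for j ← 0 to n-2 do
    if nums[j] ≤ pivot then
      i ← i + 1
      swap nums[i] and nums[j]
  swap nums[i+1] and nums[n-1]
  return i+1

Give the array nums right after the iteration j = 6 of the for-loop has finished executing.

pivot=-6, i=-1
j=0: -4>-6, skip
j=1: -8≤-6, i=0, swap(0,1) ⇒ [-8,-4,-16,-2,-3,-17,-9,-6]
j=2: -16≤-6, i=1, swap(1,2) ⇒ [-8,-16,-4,-2,-3,-17,-9,-6]
j=3: -2>-6, skip
j=4: -3>-6, skip
j=5: -17≤-6, i=2, swap(2,5) ⇒ [-8,-16,-17,-2,-3,-4,-9,-6]
j=6: -9≤-6, i=3, swap(3,6) ⇒ [-8,-16,-17,-9,-3,-4,-2,-6]
(after j=6) nums = [-8,-16,-17,-9,-3,-4,-2,-6]

[-8,-16,-17,-9,-3,-4,-2,-6]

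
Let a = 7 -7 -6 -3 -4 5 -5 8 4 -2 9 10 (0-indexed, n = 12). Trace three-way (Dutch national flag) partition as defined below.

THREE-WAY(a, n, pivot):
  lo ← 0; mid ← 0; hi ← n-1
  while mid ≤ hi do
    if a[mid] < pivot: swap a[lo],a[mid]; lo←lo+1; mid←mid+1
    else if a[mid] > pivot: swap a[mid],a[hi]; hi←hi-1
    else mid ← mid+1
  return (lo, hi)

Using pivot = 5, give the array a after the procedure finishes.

lo=0 mid=0 hi=11
7>5: swap(0,11), hi=10 ⇒ 10 -7 -6 -3 -4 5 -5 8 4 -2 9 7
10>5: swap(0,10), hi=9 ⇒ 9 -7 -6 -3 -4 5 -5 8 4 -2 10 7
9>5: swap(0,9), hi=8 ⇒ -2 -7 -6 -3 -4 5 -5 8 4 9 10 7
-2<5: swap(0,0), lo=1 mid=1 ⇒ -2 -7 -6 -3 -4 5 -5 8 4 9 10 7
-7<5: swap(1,1), lo=2 mid=2 ⇒ -2 -7 -6 -3 -4 5 -5 8 4 9 10 7
-6<5: swap(2,2), lo=3 mid=3 ⇒ -2 -7 -6 -3 -4 5 -5 8 4 9 10 7
-3<5: swap(3,3), lo=4 mid=4 ⇒ -2 -7 -6 -3 -4 5 -5 8 4 9 10 7
-4<5: swap(4,4), lo=5 mid=5 ⇒ -2 -7 -6 -3 -4 5 -5 8 4 9 10 7
5=5: mid=6
-5<5: swap(5,6), lo=6 mid=7 ⇒ -2 -7 -6 -3 -4 -5 5 8 4 9 10 7
8>5: swap(7,8), hi=7 ⇒ -2 -7 -6 -3 -4 -5 5 4 8 9 10 7
4<5: swap(6,7), lo=7 mid=8 ⇒ -2 -7 -6 -3 -4 -5 4 5 8 9 10 7
done. lo=7 hi=7; a=-2 -7 -6 -3 -4 -5 4 5 8 9 10 7

-2 -7 -6 -3 -4 -5 4 5 8 9 10 7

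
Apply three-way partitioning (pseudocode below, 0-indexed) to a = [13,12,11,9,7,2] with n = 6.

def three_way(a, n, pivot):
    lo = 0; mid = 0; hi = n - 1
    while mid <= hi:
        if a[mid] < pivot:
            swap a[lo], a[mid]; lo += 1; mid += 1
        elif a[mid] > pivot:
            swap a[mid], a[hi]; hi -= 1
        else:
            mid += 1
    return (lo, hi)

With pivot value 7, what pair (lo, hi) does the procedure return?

lo=0 mid=0 hi=5
13>7: swap(0,5), hi=4 ⇒ [2,12,11,9,7,13]
2<7: swap(0,0), lo=1 mid=1 ⇒ [2,12,11,9,7,13]
12>7: swap(1,4), hi=3 ⇒ [2,7,11,9,12,13]
7=7: mid=2
11>7: swap(2,3), hi=2 ⇒ [2,7,9,11,12,13]
9>7: swap(2,2), hi=1 ⇒ [2,7,9,11,12,13]
done. lo=1 hi=1; a=[2,7,9,11,12,13]

(1, 1)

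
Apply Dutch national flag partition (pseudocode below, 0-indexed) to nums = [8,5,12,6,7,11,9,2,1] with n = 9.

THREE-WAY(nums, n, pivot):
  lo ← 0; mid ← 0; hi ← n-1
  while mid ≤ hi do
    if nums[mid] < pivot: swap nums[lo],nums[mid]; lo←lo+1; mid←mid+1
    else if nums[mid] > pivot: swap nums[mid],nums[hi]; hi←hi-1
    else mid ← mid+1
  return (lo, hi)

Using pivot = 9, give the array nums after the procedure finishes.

[8,5,1,6,7,2,9,11,12]

pivot = 9; lo=0, mid=0, hi=8
nums[mid]=8<9: swap nums[0],nums[0]; lo=1,mid=1 → [8,5,12,6,7,11,9,2,1]
nums[mid]=5<9: swap nums[1],nums[1]; lo=2,mid=2 → [8,5,12,6,7,11,9,2,1]
nums[mid]=12>9: swap nums[2],nums[8]; hi=7 → [8,5,1,6,7,11,9,2,12]
nums[mid]=1<9: swap nums[2],nums[2]; lo=3,mid=3 → [8,5,1,6,7,11,9,2,12]
nums[mid]=6<9: swap nums[3],nums[3]; lo=4,mid=4 → [8,5,1,6,7,11,9,2,12]
nums[mid]=7<9: swap nums[4],nums[4]; lo=5,mid=5 → [8,5,1,6,7,11,9,2,12]
nums[mid]=11>9: swap nums[5],nums[7]; hi=6 → [8,5,1,6,7,2,9,11,12]
nums[mid]=2<9: swap nums[5],nums[5]; lo=6,mid=6 → [8,5,1,6,7,2,9,11,12]
nums[mid]=9=9: mid=7
end: lo=6, hi=6; nums = [8,5,1,6,7,2,9,11,12]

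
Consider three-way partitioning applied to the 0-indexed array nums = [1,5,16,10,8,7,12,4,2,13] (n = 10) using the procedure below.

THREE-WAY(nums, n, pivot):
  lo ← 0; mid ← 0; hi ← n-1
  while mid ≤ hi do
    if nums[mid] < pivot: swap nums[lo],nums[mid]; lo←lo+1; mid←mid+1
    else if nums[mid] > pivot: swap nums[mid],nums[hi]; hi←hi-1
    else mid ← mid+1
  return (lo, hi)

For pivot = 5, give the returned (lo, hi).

(3, 3)

pivot = 5; lo=0, mid=0, hi=9
nums[mid]=1<5: swap nums[0],nums[0]; lo=1,mid=1 → [1,5,16,10,8,7,12,4,2,13]
nums[mid]=5=5: mid=2
nums[mid]=16>5: swap nums[2],nums[9]; hi=8 → [1,5,13,10,8,7,12,4,2,16]
nums[mid]=13>5: swap nums[2],nums[8]; hi=7 → [1,5,2,10,8,7,12,4,13,16]
nums[mid]=2<5: swap nums[1],nums[2]; lo=2,mid=3 → [1,2,5,10,8,7,12,4,13,16]
nums[mid]=10>5: swap nums[3],nums[7]; hi=6 → [1,2,5,4,8,7,12,10,13,16]
nums[mid]=4<5: swap nums[2],nums[3]; lo=3,mid=4 → [1,2,4,5,8,7,12,10,13,16]
nums[mid]=8>5: swap nums[4],nums[6]; hi=5 → [1,2,4,5,12,7,8,10,13,16]
nums[mid]=12>5: swap nums[4],nums[5]; hi=4 → [1,2,4,5,7,12,8,10,13,16]
nums[mid]=7>5: swap nums[4],nums[4]; hi=3 → [1,2,4,5,7,12,8,10,13,16]
end: lo=3, hi=3; nums = [1,2,4,5,7,12,8,10,13,16]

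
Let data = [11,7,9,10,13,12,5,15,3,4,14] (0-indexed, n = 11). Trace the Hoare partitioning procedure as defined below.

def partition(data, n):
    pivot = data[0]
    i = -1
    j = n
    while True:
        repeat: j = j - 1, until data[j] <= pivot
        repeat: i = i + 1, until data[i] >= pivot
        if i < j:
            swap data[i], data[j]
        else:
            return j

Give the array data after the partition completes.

[4,7,9,10,3,5,12,15,13,11,14]

pivot=11
j stops at 9 (4), i stops at 0 (11); swap ⇒ [4,7,9,10,13,12,5,15,3,11,14]
j stops at 8 (3), i stops at 4 (13); swap ⇒ [4,7,9,10,3,12,5,15,13,11,14]
j stops at 6 (5), i stops at 5 (12); swap ⇒ [4,7,9,10,3,5,12,15,13,11,14]
j stops at 5, i stops at 6; i≥j ⇒ return 5. data=[4,7,9,10,3,5,12,15,13,11,14]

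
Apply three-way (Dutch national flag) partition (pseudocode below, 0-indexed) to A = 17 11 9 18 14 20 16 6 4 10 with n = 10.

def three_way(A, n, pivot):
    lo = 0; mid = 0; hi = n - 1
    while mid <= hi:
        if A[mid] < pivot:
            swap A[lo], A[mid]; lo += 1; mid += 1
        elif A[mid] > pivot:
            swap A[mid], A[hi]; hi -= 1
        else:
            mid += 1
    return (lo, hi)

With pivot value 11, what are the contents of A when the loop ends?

pivot = 11; lo=0, mid=0, hi=9
A[mid]=17>11: swap A[0],A[9]; hi=8 → 10 11 9 18 14 20 16 6 4 17
A[mid]=10<11: swap A[0],A[0]; lo=1,mid=1 → 10 11 9 18 14 20 16 6 4 17
A[mid]=11=11: mid=2
A[mid]=9<11: swap A[1],A[2]; lo=2,mid=3 → 10 9 11 18 14 20 16 6 4 17
A[mid]=18>11: swap A[3],A[8]; hi=7 → 10 9 11 4 14 20 16 6 18 17
A[mid]=4<11: swap A[2],A[3]; lo=3,mid=4 → 10 9 4 11 14 20 16 6 18 17
A[mid]=14>11: swap A[4],A[7]; hi=6 → 10 9 4 11 6 20 16 14 18 17
A[mid]=6<11: swap A[3],A[4]; lo=4,mid=5 → 10 9 4 6 11 20 16 14 18 17
A[mid]=20>11: swap A[5],A[6]; hi=5 → 10 9 4 6 11 16 20 14 18 17
A[mid]=16>11: swap A[5],A[5]; hi=4 → 10 9 4 6 11 16 20 14 18 17
end: lo=4, hi=4; A = 10 9 4 6 11 16 20 14 18 17

10 9 4 6 11 16 20 14 18 17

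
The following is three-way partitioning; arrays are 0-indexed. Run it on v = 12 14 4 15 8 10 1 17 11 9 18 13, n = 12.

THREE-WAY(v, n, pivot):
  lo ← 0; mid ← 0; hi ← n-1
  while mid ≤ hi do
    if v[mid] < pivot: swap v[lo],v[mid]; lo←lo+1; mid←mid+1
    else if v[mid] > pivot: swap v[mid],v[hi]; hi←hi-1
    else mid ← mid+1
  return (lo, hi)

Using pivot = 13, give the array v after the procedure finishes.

pivot = 13; lo=0, mid=0, hi=11
v[mid]=12<13: swap v[0],v[0]; lo=1,mid=1 → 12 14 4 15 8 10 1 17 11 9 18 13
v[mid]=14>13: swap v[1],v[11]; hi=10 → 12 13 4 15 8 10 1 17 11 9 18 14
v[mid]=13=13: mid=2
v[mid]=4<13: swap v[1],v[2]; lo=2,mid=3 → 12 4 13 15 8 10 1 17 11 9 18 14
v[mid]=15>13: swap v[3],v[10]; hi=9 → 12 4 13 18 8 10 1 17 11 9 15 14
v[mid]=18>13: swap v[3],v[9]; hi=8 → 12 4 13 9 8 10 1 17 11 18 15 14
v[mid]=9<13: swap v[2],v[3]; lo=3,mid=4 → 12 4 9 13 8 10 1 17 11 18 15 14
v[mid]=8<13: swap v[3],v[4]; lo=4,mid=5 → 12 4 9 8 13 10 1 17 11 18 15 14
v[mid]=10<13: swap v[4],v[5]; lo=5,mid=6 → 12 4 9 8 10 13 1 17 11 18 15 14
v[mid]=1<13: swap v[5],v[6]; lo=6,mid=7 → 12 4 9 8 10 1 13 17 11 18 15 14
v[mid]=17>13: swap v[7],v[8]; hi=7 → 12 4 9 8 10 1 13 11 17 18 15 14
v[mid]=11<13: swap v[6],v[7]; lo=7,mid=8 → 12 4 9 8 10 1 11 13 17 18 15 14
end: lo=7, hi=7; v = 12 4 9 8 10 1 11 13 17 18 15 14

12 4 9 8 10 1 11 13 17 18 15 14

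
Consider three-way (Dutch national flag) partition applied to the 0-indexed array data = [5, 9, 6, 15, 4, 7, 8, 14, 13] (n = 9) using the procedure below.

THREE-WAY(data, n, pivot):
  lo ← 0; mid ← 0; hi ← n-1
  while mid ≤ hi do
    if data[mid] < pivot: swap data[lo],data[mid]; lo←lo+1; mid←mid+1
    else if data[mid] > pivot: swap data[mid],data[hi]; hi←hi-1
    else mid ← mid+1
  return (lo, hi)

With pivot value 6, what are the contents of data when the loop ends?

lo=0 mid=0 hi=8
5<6: swap(0,0), lo=1 mid=1 ⇒ [5, 9, 6, 15, 4, 7, 8, 14, 13]
9>6: swap(1,8), hi=7 ⇒ [5, 13, 6, 15, 4, 7, 8, 14, 9]
13>6: swap(1,7), hi=6 ⇒ [5, 14, 6, 15, 4, 7, 8, 13, 9]
14>6: swap(1,6), hi=5 ⇒ [5, 8, 6, 15, 4, 7, 14, 13, 9]
8>6: swap(1,5), hi=4 ⇒ [5, 7, 6, 15, 4, 8, 14, 13, 9]
7>6: swap(1,4), hi=3 ⇒ [5, 4, 6, 15, 7, 8, 14, 13, 9]
4<6: swap(1,1), lo=2 mid=2 ⇒ [5, 4, 6, 15, 7, 8, 14, 13, 9]
6=6: mid=3
15>6: swap(3,3), hi=2 ⇒ [5, 4, 6, 15, 7, 8, 14, 13, 9]
done. lo=2 hi=2; data=[5, 4, 6, 15, 7, 8, 14, 13, 9]

[5, 4, 6, 15, 7, 8, 14, 13, 9]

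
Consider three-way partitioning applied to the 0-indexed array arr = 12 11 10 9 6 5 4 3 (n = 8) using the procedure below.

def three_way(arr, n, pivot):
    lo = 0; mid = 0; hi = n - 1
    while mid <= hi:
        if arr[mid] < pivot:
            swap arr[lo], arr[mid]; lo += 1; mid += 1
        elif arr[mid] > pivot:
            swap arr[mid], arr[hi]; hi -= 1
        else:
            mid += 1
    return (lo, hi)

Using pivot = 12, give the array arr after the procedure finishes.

pivot = 12; lo=0, mid=0, hi=7
arr[mid]=12=12: mid=1
arr[mid]=11<12: swap arr[0],arr[1]; lo=1,mid=2 → 11 12 10 9 6 5 4 3
arr[mid]=10<12: swap arr[1],arr[2]; lo=2,mid=3 → 11 10 12 9 6 5 4 3
arr[mid]=9<12: swap arr[2],arr[3]; lo=3,mid=4 → 11 10 9 12 6 5 4 3
arr[mid]=6<12: swap arr[3],arr[4]; lo=4,mid=5 → 11 10 9 6 12 5 4 3
arr[mid]=5<12: swap arr[4],arr[5]; lo=5,mid=6 → 11 10 9 6 5 12 4 3
arr[mid]=4<12: swap arr[5],arr[6]; lo=6,mid=7 → 11 10 9 6 5 4 12 3
arr[mid]=3<12: swap arr[6],arr[7]; lo=7,mid=8 → 11 10 9 6 5 4 3 12
end: lo=7, hi=7; arr = 11 10 9 6 5 4 3 12

11 10 9 6 5 4 3 12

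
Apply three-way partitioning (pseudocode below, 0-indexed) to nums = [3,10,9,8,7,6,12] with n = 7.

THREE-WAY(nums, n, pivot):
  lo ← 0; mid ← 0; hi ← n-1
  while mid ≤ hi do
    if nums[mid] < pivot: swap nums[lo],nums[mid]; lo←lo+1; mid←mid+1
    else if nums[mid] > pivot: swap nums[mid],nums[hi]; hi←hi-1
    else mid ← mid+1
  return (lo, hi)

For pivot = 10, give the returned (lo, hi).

pivot = 10; lo=0, mid=0, hi=6
nums[mid]=3<10: swap nums[0],nums[0]; lo=1,mid=1 → [3,10,9,8,7,6,12]
nums[mid]=10=10: mid=2
nums[mid]=9<10: swap nums[1],nums[2]; lo=2,mid=3 → [3,9,10,8,7,6,12]
nums[mid]=8<10: swap nums[2],nums[3]; lo=3,mid=4 → [3,9,8,10,7,6,12]
nums[mid]=7<10: swap nums[3],nums[4]; lo=4,mid=5 → [3,9,8,7,10,6,12]
nums[mid]=6<10: swap nums[4],nums[5]; lo=5,mid=6 → [3,9,8,7,6,10,12]
nums[mid]=12>10: swap nums[6],nums[6]; hi=5 → [3,9,8,7,6,10,12]
end: lo=5, hi=5; nums = [3,9,8,7,6,10,12]

(5, 5)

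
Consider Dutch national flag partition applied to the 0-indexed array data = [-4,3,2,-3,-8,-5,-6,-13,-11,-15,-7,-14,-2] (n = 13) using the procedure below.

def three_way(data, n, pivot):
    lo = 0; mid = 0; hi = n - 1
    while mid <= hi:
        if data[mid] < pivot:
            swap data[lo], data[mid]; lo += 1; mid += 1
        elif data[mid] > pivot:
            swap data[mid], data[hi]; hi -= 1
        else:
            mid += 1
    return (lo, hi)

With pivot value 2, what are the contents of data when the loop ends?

[-4,-2,-3,-8,-5,-6,-13,-11,-15,-7,-14,2,3]

lo=0 mid=0 hi=12
-4<2: swap(0,0), lo=1 mid=1 ⇒ [-4,3,2,-3,-8,-5,-6,-13,-11,-15,-7,-14,-2]
3>2: swap(1,12), hi=11 ⇒ [-4,-2,2,-3,-8,-5,-6,-13,-11,-15,-7,-14,3]
-2<2: swap(1,1), lo=2 mid=2 ⇒ [-4,-2,2,-3,-8,-5,-6,-13,-11,-15,-7,-14,3]
2=2: mid=3
-3<2: swap(2,3), lo=3 mid=4 ⇒ [-4,-2,-3,2,-8,-5,-6,-13,-11,-15,-7,-14,3]
-8<2: swap(3,4), lo=4 mid=5 ⇒ [-4,-2,-3,-8,2,-5,-6,-13,-11,-15,-7,-14,3]
-5<2: swap(4,5), lo=5 mid=6 ⇒ [-4,-2,-3,-8,-5,2,-6,-13,-11,-15,-7,-14,3]
-6<2: swap(5,6), lo=6 mid=7 ⇒ [-4,-2,-3,-8,-5,-6,2,-13,-11,-15,-7,-14,3]
-13<2: swap(6,7), lo=7 mid=8 ⇒ [-4,-2,-3,-8,-5,-6,-13,2,-11,-15,-7,-14,3]
-11<2: swap(7,8), lo=8 mid=9 ⇒ [-4,-2,-3,-8,-5,-6,-13,-11,2,-15,-7,-14,3]
-15<2: swap(8,9), lo=9 mid=10 ⇒ [-4,-2,-3,-8,-5,-6,-13,-11,-15,2,-7,-14,3]
-7<2: swap(9,10), lo=10 mid=11 ⇒ [-4,-2,-3,-8,-5,-6,-13,-11,-15,-7,2,-14,3]
-14<2: swap(10,11), lo=11 mid=12 ⇒ [-4,-2,-3,-8,-5,-6,-13,-11,-15,-7,-14,2,3]
done. lo=11 hi=11; data=[-4,-2,-3,-8,-5,-6,-13,-11,-15,-7,-14,2,3]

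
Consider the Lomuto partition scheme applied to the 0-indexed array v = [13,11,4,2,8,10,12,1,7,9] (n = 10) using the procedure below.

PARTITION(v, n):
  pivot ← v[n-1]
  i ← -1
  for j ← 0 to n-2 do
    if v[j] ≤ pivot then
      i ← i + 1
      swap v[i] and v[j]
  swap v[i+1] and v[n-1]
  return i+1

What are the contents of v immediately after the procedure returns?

pivot = v[9] = 9; i = -1
j=0: v[0]=13 > 9 → no swap
j=1: v[1]=11 > 9 → no swap
j=2: v[2]=4 ≤ 9 → i=0, swap v[0],v[2] → [4,11,13,2,8,10,12,1,7,9]
j=3: v[3]=2 ≤ 9 → i=1, swap v[1],v[3] → [4,2,13,11,8,10,12,1,7,9]
j=4: v[4]=8 ≤ 9 → i=2, swap v[2],v[4] → [4,2,8,11,13,10,12,1,7,9]
j=5: v[5]=10 > 9 → no swap
j=6: v[6]=12 > 9 → no swap
j=7: v[7]=1 ≤ 9 → i=3, swap v[3],v[7] → [4,2,8,1,13,10,12,11,7,9]
j=8: v[8]=7 ≤ 9 → i=4, swap v[4],v[8] → [4,2,8,1,7,10,12,11,13,9]
final swap v[5],v[9] → [4,2,8,1,7,9,12,11,13,10]; return 5

[4,2,8,1,7,9,12,11,13,10]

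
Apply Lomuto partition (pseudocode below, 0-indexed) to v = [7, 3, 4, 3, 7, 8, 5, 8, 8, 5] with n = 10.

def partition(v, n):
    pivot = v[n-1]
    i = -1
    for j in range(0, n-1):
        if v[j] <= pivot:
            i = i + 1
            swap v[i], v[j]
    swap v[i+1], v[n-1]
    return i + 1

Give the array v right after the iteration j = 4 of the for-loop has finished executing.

pivot=5, i=-1
j=0: 7>5, skip
j=1: 3≤5, i=0, swap(0,1) ⇒ [3, 7, 4, 3, 7, 8, 5, 8, 8, 5]
j=2: 4≤5, i=1, swap(1,2) ⇒ [3, 4, 7, 3, 7, 8, 5, 8, 8, 5]
j=3: 3≤5, i=2, swap(2,3) ⇒ [3, 4, 3, 7, 7, 8, 5, 8, 8, 5]
j=4: 7>5, skip
(after j=4) v = [3, 4, 3, 7, 7, 8, 5, 8, 8, 5]

[3, 4, 3, 7, 7, 8, 5, 8, 8, 5]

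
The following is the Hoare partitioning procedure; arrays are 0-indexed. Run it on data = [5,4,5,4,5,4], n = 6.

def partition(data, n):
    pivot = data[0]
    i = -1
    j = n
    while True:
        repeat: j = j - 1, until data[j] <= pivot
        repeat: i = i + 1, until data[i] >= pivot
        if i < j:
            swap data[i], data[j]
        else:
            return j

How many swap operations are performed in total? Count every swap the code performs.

pivot = data[0] = 5; i = -1, j = 6
j→5 (data[5]=4≤5), i→0 (data[0]=5≥5); i<j, swap → [4,4,5,4,5,5]
j→4 (data[4]=5≤5), i→2 (data[2]=5≥5); i<j, swap → [4,4,5,4,5,5]
j→3, i→4; i≥j, return j=3. data = [4,4,5,4,5,5]

2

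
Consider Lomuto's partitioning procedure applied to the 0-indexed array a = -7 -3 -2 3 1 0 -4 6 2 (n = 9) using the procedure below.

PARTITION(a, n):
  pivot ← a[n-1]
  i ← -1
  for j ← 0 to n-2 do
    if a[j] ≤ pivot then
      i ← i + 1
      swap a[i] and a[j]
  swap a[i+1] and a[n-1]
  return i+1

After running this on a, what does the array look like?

pivot = a[8] = 2; i = -1
j=0: a[0]=-7 ≤ 2 → i=0, swap a[0],a[0] (no change) → -7 -3 -2 3 1 0 -4 6 2
j=1: a[1]=-3 ≤ 2 → i=1, swap a[1],a[1] (no change) → -7 -3 -2 3 1 0 -4 6 2
j=2: a[2]=-2 ≤ 2 → i=2, swap a[2],a[2] (no change) → -7 -3 -2 3 1 0 -4 6 2
j=3: a[3]=3 > 2 → no swap
j=4: a[4]=1 ≤ 2 → i=3, swap a[3],a[4] → -7 -3 -2 1 3 0 -4 6 2
j=5: a[5]=0 ≤ 2 → i=4, swap a[4],a[5] → -7 -3 -2 1 0 3 -4 6 2
j=6: a[6]=-4 ≤ 2 → i=5, swap a[5],a[6] → -7 -3 -2 1 0 -4 3 6 2
j=7: a[7]=6 > 2 → no swap
final swap a[6],a[8] → -7 -3 -2 1 0 -4 2 6 3; return 6

-7 -3 -2 1 0 -4 2 6 3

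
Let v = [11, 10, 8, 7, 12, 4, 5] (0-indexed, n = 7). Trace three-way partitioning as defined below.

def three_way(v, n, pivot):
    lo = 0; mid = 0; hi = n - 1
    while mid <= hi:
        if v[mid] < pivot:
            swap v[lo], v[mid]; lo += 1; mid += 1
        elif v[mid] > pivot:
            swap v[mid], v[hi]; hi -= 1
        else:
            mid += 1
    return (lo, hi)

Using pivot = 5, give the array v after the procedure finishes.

lo=0 mid=0 hi=6
11>5: swap(0,6), hi=5 ⇒ [5, 10, 8, 7, 12, 4, 11]
5=5: mid=1
10>5: swap(1,5), hi=4 ⇒ [5, 4, 8, 7, 12, 10, 11]
4<5: swap(0,1), lo=1 mid=2 ⇒ [4, 5, 8, 7, 12, 10, 11]
8>5: swap(2,4), hi=3 ⇒ [4, 5, 12, 7, 8, 10, 11]
12>5: swap(2,3), hi=2 ⇒ [4, 5, 7, 12, 8, 10, 11]
7>5: swap(2,2), hi=1 ⇒ [4, 5, 7, 12, 8, 10, 11]
done. lo=1 hi=1; v=[4, 5, 7, 12, 8, 10, 11]

[4, 5, 7, 12, 8, 10, 11]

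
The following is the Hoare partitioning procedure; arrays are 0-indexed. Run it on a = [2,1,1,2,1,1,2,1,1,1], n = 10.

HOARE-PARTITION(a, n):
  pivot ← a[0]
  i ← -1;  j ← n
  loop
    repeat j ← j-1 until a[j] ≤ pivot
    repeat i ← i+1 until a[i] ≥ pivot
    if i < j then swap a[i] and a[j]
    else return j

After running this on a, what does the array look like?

[1,1,1,1,1,1,1,2,2,2]

pivot=2
j stops at 9 (1), i stops at 0 (2); swap ⇒ [1,1,1,2,1,1,2,1,1,2]
j stops at 8 (1), i stops at 3 (2); swap ⇒ [1,1,1,1,1,1,2,1,2,2]
j stops at 7 (1), i stops at 6 (2); swap ⇒ [1,1,1,1,1,1,1,2,2,2]
j stops at 6, i stops at 7; i≥j ⇒ return 6. a=[1,1,1,1,1,1,1,2,2,2]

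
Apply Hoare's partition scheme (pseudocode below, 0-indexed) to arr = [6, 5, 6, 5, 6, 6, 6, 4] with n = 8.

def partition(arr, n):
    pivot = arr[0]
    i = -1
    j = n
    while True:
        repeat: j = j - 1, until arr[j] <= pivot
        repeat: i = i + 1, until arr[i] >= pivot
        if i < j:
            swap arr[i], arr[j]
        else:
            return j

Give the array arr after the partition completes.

pivot=6
j stops at 7 (4), i stops at 0 (6); swap ⇒ [4, 5, 6, 5, 6, 6, 6, 6]
j stops at 6 (6), i stops at 2 (6); swap ⇒ [4, 5, 6, 5, 6, 6, 6, 6]
j stops at 5 (6), i stops at 4 (6); swap ⇒ [4, 5, 6, 5, 6, 6, 6, 6]
j stops at 4, i stops at 5; i≥j ⇒ return 4. arr=[4, 5, 6, 5, 6, 6, 6, 6]

[4, 5, 6, 5, 6, 6, 6, 6]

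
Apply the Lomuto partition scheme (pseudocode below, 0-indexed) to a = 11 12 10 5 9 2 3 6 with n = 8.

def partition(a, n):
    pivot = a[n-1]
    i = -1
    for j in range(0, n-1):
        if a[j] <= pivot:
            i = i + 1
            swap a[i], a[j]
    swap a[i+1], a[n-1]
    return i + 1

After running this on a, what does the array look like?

5 2 3 6 9 12 10 11

pivot = a[7] = 6; i = -1
j=0: a[0]=11 > 6 → no swap
j=1: a[1]=12 > 6 → no swap
j=2: a[2]=10 > 6 → no swap
j=3: a[3]=5 ≤ 6 → i=0, swap a[0],a[3] → 5 12 10 11 9 2 3 6
j=4: a[4]=9 > 6 → no swap
j=5: a[5]=2 ≤ 6 → i=1, swap a[1],a[5] → 5 2 10 11 9 12 3 6
j=6: a[6]=3 ≤ 6 → i=2, swap a[2],a[6] → 5 2 3 11 9 12 10 6
final swap a[3],a[7] → 5 2 3 6 9 12 10 11; return 3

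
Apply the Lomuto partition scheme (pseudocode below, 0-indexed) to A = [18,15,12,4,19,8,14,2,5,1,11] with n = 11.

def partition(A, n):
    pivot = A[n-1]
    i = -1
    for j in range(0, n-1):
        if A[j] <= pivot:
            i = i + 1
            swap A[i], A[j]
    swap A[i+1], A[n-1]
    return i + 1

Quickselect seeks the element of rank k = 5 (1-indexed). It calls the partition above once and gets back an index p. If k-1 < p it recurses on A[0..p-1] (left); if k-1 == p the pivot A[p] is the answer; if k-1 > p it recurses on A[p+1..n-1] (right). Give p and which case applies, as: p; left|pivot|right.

pivot = A[10] = 11; i = -1
j=0: A[0]=18 > 11 → no swap
j=1: A[1]=15 > 11 → no swap
j=2: A[2]=12 > 11 → no swap
j=3: A[3]=4 ≤ 11 → i=0, swap A[0],A[3] → [4,15,12,18,19,8,14,2,5,1,11]
j=4: A[4]=19 > 11 → no swap
j=5: A[5]=8 ≤ 11 → i=1, swap A[1],A[5] → [4,8,12,18,19,15,14,2,5,1,11]
j=6: A[6]=14 > 11 → no swap
j=7: A[7]=2 ≤ 11 → i=2, swap A[2],A[7] → [4,8,2,18,19,15,14,12,5,1,11]
j=8: A[8]=5 ≤ 11 → i=3, swap A[3],A[8] → [4,8,2,5,19,15,14,12,18,1,11]
j=9: A[9]=1 ≤ 11 → i=4, swap A[4],A[9] → [4,8,2,5,1,15,14,12,18,19,11]
final swap A[5],A[10] → [4,8,2,5,1,11,14,12,18,19,15]; return 5
p = 5; k-1 = 4 < 5 ⇒ left

5; left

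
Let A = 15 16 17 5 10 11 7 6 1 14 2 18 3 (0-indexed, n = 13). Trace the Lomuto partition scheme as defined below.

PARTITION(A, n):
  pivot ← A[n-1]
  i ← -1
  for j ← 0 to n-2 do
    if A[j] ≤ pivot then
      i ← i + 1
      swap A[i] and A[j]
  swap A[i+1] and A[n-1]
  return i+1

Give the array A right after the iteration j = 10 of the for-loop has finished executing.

pivot = A[12] = 3; i = -1
j=0: A[0]=15 > 3 → no swap
j=1: A[1]=16 > 3 → no swap
j=2: A[2]=17 > 3 → no swap
j=3: A[3]=5 > 3 → no swap
j=4: A[4]=10 > 3 → no swap
j=5: A[5]=11 > 3 → no swap
j=6: A[6]=7 > 3 → no swap
j=7: A[7]=6 > 3 → no swap
j=8: A[8]=1 ≤ 3 → i=0, swap A[0],A[8] → 1 16 17 5 10 11 7 6 15 14 2 18 3
j=9: A[9]=14 > 3 → no swap
j=10: A[10]=2 ≤ 3 → i=1, swap A[1],A[10] → 1 2 17 5 10 11 7 6 15 14 16 18 3
(after j=10) A = 1 2 17 5 10 11 7 6 15 14 16 18 3

1 2 17 5 10 11 7 6 15 14 16 18 3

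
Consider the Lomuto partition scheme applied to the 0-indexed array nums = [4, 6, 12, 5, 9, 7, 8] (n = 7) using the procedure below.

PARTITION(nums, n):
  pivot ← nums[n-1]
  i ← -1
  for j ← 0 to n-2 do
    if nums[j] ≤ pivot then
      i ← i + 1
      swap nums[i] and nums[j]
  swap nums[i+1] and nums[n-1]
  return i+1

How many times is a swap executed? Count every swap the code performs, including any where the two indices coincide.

pivot = nums[6] = 8; i = -1
j=0: nums[0]=4 ≤ 8 → i=0, swap nums[0],nums[0] (no change) → [4, 6, 12, 5, 9, 7, 8]
j=1: nums[1]=6 ≤ 8 → i=1, swap nums[1],nums[1] (no change) → [4, 6, 12, 5, 9, 7, 8]
j=2: nums[2]=12 > 8 → no swap
j=3: nums[3]=5 ≤ 8 → i=2, swap nums[2],nums[3] → [4, 6, 5, 12, 9, 7, 8]
j=4: nums[4]=9 > 8 → no swap
j=5: nums[5]=7 ≤ 8 → i=3, swap nums[3],nums[5] → [4, 6, 5, 7, 9, 12, 8]
final swap nums[4],nums[6] → [4, 6, 5, 7, 8, 12, 9]; return 4

5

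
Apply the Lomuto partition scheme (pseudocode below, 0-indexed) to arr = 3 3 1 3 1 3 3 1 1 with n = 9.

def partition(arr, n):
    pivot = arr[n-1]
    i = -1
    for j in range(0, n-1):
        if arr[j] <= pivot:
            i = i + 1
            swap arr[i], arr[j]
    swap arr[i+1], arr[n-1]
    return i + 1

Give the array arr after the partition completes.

1 1 1 1 3 3 3 3 3

pivot=1, i=-1
j=0: 3>1, skip
j=1: 3>1, skip
j=2: 1≤1, i=0, swap(0,2) ⇒ 1 3 3 3 1 3 3 1 1
j=3: 3>1, skip
j=4: 1≤1, i=1, swap(1,4) ⇒ 1 1 3 3 3 3 3 1 1
j=5: 3>1, skip
j=6: 3>1, skip
j=7: 1≤1, i=2, swap(2,7) ⇒ 1 1 1 3 3 3 3 3 1
swap(3,8) ⇒ 1 1 1 1 3 3 3 3 3; return 3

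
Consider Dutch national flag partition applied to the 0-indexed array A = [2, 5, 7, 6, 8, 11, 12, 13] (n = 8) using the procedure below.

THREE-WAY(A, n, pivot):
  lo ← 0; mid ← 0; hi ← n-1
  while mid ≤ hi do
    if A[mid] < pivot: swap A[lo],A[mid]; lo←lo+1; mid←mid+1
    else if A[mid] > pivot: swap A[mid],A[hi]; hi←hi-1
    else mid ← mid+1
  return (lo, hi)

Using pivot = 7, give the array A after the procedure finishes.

pivot = 7; lo=0, mid=0, hi=7
A[mid]=2<7: swap A[0],A[0]; lo=1,mid=1 → [2, 5, 7, 6, 8, 11, 12, 13]
A[mid]=5<7: swap A[1],A[1]; lo=2,mid=2 → [2, 5, 7, 6, 8, 11, 12, 13]
A[mid]=7=7: mid=3
A[mid]=6<7: swap A[2],A[3]; lo=3,mid=4 → [2, 5, 6, 7, 8, 11, 12, 13]
A[mid]=8>7: swap A[4],A[7]; hi=6 → [2, 5, 6, 7, 13, 11, 12, 8]
A[mid]=13>7: swap A[4],A[6]; hi=5 → [2, 5, 6, 7, 12, 11, 13, 8]
A[mid]=12>7: swap A[4],A[5]; hi=4 → [2, 5, 6, 7, 11, 12, 13, 8]
A[mid]=11>7: swap A[4],A[4]; hi=3 → [2, 5, 6, 7, 11, 12, 13, 8]
end: lo=3, hi=3; A = [2, 5, 6, 7, 11, 12, 13, 8]

[2, 5, 6, 7, 11, 12, 13, 8]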